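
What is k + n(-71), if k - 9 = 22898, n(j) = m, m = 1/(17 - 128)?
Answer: 2542676/111 ≈ 22907.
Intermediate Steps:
m = -1/111 (m = 1/(-111) = -1/111 ≈ -0.0090090)
n(j) = -1/111
k = 22907 (k = 9 + 22898 = 22907)
k + n(-71) = 22907 - 1/111 = 2542676/111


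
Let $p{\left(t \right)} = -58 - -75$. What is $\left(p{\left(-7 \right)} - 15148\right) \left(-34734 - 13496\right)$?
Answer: $729768130$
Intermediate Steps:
$p{\left(t \right)} = 17$ ($p{\left(t \right)} = -58 + 75 = 17$)
$\left(p{\left(-7 \right)} - 15148\right) \left(-34734 - 13496\right) = \left(17 - 15148\right) \left(-34734 - 13496\right) = \left(-15131\right) \left(-48230\right) = 729768130$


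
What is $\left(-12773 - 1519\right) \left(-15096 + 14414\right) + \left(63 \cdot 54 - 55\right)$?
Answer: $9750491$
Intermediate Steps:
$\left(-12773 - 1519\right) \left(-15096 + 14414\right) + \left(63 \cdot 54 - 55\right) = \left(-14292\right) \left(-682\right) + \left(3402 - 55\right) = 9747144 + 3347 = 9750491$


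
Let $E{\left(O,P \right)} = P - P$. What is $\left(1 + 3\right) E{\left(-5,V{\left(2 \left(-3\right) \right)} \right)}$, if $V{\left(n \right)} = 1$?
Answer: $0$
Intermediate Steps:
$E{\left(O,P \right)} = 0$
$\left(1 + 3\right) E{\left(-5,V{\left(2 \left(-3\right) \right)} \right)} = \left(1 + 3\right) 0 = 4 \cdot 0 = 0$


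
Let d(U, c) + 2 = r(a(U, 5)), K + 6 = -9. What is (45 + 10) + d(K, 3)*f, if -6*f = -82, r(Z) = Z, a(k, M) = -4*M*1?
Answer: -737/3 ≈ -245.67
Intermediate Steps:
K = -15 (K = -6 - 9 = -15)
a(k, M) = -4*M
d(U, c) = -22 (d(U, c) = -2 - 4*5 = -2 - 20 = -22)
f = 41/3 (f = -⅙*(-82) = 41/3 ≈ 13.667)
(45 + 10) + d(K, 3)*f = (45 + 10) - 22*41/3 = 55 - 902/3 = -737/3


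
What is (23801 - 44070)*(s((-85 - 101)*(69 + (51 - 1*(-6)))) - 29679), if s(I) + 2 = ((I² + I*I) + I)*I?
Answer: 521799334916874893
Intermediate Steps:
s(I) = -2 + I*(I + 2*I²) (s(I) = -2 + ((I² + I*I) + I)*I = -2 + ((I² + I²) + I)*I = -2 + (2*I² + I)*I = -2 + (I + 2*I²)*I = -2 + I*(I + 2*I²))
(23801 - 44070)*(s((-85 - 101)*(69 + (51 - 1*(-6)))) - 29679) = (23801 - 44070)*((-2 + ((-85 - 101)*(69 + (51 - 1*(-6))))² + 2*((-85 - 101)*(69 + (51 - 1*(-6))))³) - 29679) = -20269*((-2 + (-186*(69 + (51 + 6)))² + 2*(-186*(69 + (51 + 6)))³) - 29679) = -20269*((-2 + (-186*(69 + 57))² + 2*(-186*(69 + 57))³) - 29679) = -20269*((-2 + (-186*126)² + 2*(-186*126)³) - 29679) = -20269*((-2 + (-23436)² + 2*(-23436)³) - 29679) = -20269*((-2 + 549246096 + 2*(-12872131505856)) - 29679) = -20269*((-2 + 549246096 - 25744263011712) - 29679) = -20269*(-25743713765618 - 29679) = -20269*(-25743713795297) = 521799334916874893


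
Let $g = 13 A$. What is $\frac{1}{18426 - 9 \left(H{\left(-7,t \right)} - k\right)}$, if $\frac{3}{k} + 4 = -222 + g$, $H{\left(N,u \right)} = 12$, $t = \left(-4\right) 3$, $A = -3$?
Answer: $\frac{265}{4854243} \approx 5.4591 \cdot 10^{-5}$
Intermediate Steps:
$t = -12$
$g = -39$ ($g = 13 \left(-3\right) = -39$)
$k = - \frac{3}{265}$ ($k = \frac{3}{-4 - 261} = \frac{3}{-265} = 3 \left(- \frac{1}{265}\right) = - \frac{3}{265} \approx -0.011321$)
$\frac{1}{18426 - 9 \left(H{\left(-7,t \right)} - k\right)} = \frac{1}{18426 - 9 \left(12 - - \frac{3}{265}\right)} = \frac{1}{18426 - 9 \left(12 + \frac{3}{265}\right)} = \frac{1}{18426 - \frac{28647}{265}} = \frac{1}{\frac{4854243}{265}} = \frac{265}{4854243}$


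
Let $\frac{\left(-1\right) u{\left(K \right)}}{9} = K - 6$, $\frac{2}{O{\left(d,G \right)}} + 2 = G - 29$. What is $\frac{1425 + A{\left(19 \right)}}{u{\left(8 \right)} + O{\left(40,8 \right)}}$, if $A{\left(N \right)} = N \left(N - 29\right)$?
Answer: $- \frac{2185}{32} \approx -68.281$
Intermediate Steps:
$A{\left(N \right)} = N \left(-29 + N\right)$
$O{\left(d,G \right)} = \frac{2}{-31 + G}$ ($O{\left(d,G \right)} = \frac{2}{-2 + \left(G - 29\right)} = \frac{2}{-2 + \left(-29 + G\right)} = \frac{2}{-31 + G}$)
$u{\left(K \right)} = 54 - 9 K$ ($u{\left(K \right)} = - 9 \left(K - 6\right) = - 9 \left(-6 + K\right) = 54 - 9 K$)
$\frac{1425 + A{\left(19 \right)}}{u{\left(8 \right)} + O{\left(40,8 \right)}} = \frac{1425 + 19 \left(-29 + 19\right)}{\left(54 - 72\right) + \frac{2}{-31 + 8}} = \frac{1425 + 19 \left(-10\right)}{\left(54 - 72\right) + \frac{2}{-23}} = \frac{1425 - 190}{-18 + 2 \left(- \frac{1}{23}\right)} = \frac{1235}{-18 - \frac{2}{23}} = \frac{1235}{- \frac{416}{23}} = 1235 \left(- \frac{23}{416}\right) = - \frac{2185}{32}$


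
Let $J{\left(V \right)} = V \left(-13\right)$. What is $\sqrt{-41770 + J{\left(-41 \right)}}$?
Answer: $i \sqrt{41237} \approx 203.07 i$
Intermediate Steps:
$J{\left(V \right)} = - 13 V$
$\sqrt{-41770 + J{\left(-41 \right)}} = \sqrt{-41770 - -533} = \sqrt{-41770 + 533} = \sqrt{-41237} = i \sqrt{41237}$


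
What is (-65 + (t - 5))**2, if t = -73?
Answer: 20449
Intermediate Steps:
(-65 + (t - 5))**2 = (-65 + (-73 - 5))**2 = (-65 - 78)**2 = (-143)**2 = 20449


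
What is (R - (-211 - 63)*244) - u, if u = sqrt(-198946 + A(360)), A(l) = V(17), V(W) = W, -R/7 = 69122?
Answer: -416998 - I*sqrt(198929) ≈ -4.17e+5 - 446.01*I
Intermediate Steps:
R = -483854 (R = -7*69122 = -483854)
A(l) = 17
u = I*sqrt(198929) (u = sqrt(-198946 + 17) = sqrt(-198929) = I*sqrt(198929) ≈ 446.01*I)
(R - (-211 - 63)*244) - u = (-483854 - (-211 - 63)*244) - I*sqrt(198929) = (-483854 - (-274)*244) - I*sqrt(198929) = (-483854 - 1*(-66856)) - I*sqrt(198929) = (-483854 + 66856) - I*sqrt(198929) = -416998 - I*sqrt(198929)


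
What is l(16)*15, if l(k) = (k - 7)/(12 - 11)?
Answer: 135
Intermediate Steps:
l(k) = -7 + k (l(k) = (-7 + k)/1 = (-7 + k)*1 = -7 + k)
l(16)*15 = (-7 + 16)*15 = 9*15 = 135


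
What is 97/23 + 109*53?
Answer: 132968/23 ≈ 5781.2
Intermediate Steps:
97/23 + 109*53 = 97*(1/23) + 5777 = 97/23 + 5777 = 132968/23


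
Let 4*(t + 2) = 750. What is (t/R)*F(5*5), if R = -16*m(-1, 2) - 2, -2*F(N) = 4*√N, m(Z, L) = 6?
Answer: 265/14 ≈ 18.929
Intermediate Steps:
F(N) = -2*√N
t = 371/2 (t = -2 + (¼)*750 = -2 + 375/2 = 371/2 ≈ 185.50)
R = -98 (R = -16*6 - 2 = -96 - 2 = -98)
(t/R)*F(5*5) = ((371/2)/(-98))*(-2*√(5*5)) = ((371/2)*(-1/98))*(-2*√25) = -(-53)*5/14 = -53/28*(-10) = 265/14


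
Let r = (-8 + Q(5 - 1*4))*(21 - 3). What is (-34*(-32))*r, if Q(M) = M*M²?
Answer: -137088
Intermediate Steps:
Q(M) = M³
r = -126 (r = (-8 + (5 - 1*4)³)*(21 - 3) = (-8 + (5 - 4)³)*18 = (-8 + 1³)*18 = (-8 + 1)*18 = -7*18 = -126)
(-34*(-32))*r = -34*(-32)*(-126) = 1088*(-126) = -137088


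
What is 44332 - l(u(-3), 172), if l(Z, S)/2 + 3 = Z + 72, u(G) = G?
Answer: 44200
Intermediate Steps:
l(Z, S) = 138 + 2*Z (l(Z, S) = -6 + 2*(Z + 72) = -6 + 2*(72 + Z) = -6 + (144 + 2*Z) = 138 + 2*Z)
44332 - l(u(-3), 172) = 44332 - (138 + 2*(-3)) = 44332 - (138 - 6) = 44332 - 1*132 = 44332 - 132 = 44200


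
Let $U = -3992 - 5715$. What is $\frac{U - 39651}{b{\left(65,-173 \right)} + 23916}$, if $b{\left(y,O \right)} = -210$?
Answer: $- \frac{24679}{11853} \approx -2.0821$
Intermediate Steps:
$U = -9707$ ($U = -3992 - 5715 = -9707$)
$\frac{U - 39651}{b{\left(65,-173 \right)} + 23916} = \frac{-9707 - 39651}{-210 + 23916} = - \frac{49358}{23706} = \left(-49358\right) \frac{1}{23706} = - \frac{24679}{11853}$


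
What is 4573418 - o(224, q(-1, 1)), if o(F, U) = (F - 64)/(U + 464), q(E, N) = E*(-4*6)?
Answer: 278978478/61 ≈ 4.5734e+6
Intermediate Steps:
q(E, N) = -24*E (q(E, N) = E*(-24) = -24*E)
o(F, U) = (-64 + F)/(464 + U)
4573418 - o(224, q(-1, 1)) = 4573418 - (-64 + 224)/(464 - 24*(-1)) = 4573418 - 160/(464 + 24) = 4573418 - 160/488 = 4573418 - 1*20/61 = 4573418 - 20/61 = 278978478/61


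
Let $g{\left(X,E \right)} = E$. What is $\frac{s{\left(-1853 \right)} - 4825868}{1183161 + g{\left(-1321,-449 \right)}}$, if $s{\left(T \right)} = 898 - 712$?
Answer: $- \frac{2412841}{591356} \approx -4.0802$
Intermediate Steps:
$s{\left(T \right)} = 186$
$\frac{s{\left(-1853 \right)} - 4825868}{1183161 + g{\left(-1321,-449 \right)}} = \frac{186 - 4825868}{1183161 - 449} = - \frac{4825682}{1182712} = \left(-4825682\right) \frac{1}{1182712} = - \frac{2412841}{591356}$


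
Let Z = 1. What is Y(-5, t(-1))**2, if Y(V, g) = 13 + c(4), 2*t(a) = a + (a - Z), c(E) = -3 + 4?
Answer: 196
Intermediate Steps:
c(E) = 1
t(a) = -1/2 + a (t(a) = (a + (a - 1*1))/2 = (a + (a - 1))/2 = (a + (-1 + a))/2 = (-1 + 2*a)/2 = -1/2 + a)
Y(V, g) = 14 (Y(V, g) = 13 + 1 = 14)
Y(-5, t(-1))**2 = 14**2 = 196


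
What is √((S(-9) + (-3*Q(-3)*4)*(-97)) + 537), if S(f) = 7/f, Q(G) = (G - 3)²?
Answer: √381962/3 ≈ 206.01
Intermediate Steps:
Q(G) = (-3 + G)²
√((S(-9) + (-3*Q(-3)*4)*(-97)) + 537) = √((7/(-9) + (-3*(-3 - 3)²*4)*(-97)) + 537) = √((7*(-⅑) + (-3*(-6)²*4)*(-97)) + 537) = √((-7/9 + (-3*36*4)*(-97)) + 537) = √((-7/9 - 108*4*(-97)) + 537) = √((-7/9 - 432*(-97)) + 537) = √((-7/9 + 41904) + 537) = √(377129/9 + 537) = √(381962/9) = √381962/3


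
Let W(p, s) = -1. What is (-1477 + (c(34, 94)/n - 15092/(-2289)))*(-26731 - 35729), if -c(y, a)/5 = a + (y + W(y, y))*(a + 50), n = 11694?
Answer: 19538415780840/212441 ≈ 9.1971e+7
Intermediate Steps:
c(y, a) = -5*a - 5*(-1 + y)*(50 + a) (c(y, a) = -5*(a + (y - 1)*(a + 50)) = -5*(a + (-1 + y)*(50 + a)) = -5*a - 5*(-1 + y)*(50 + a))
(-1477 + (c(34, 94)/n - 15092/(-2289)))*(-26731 - 35729) = (-1477 + ((250 - 250*34 - 5*94*34)/11694 - 15092/(-2289)))*(-26731 - 35729) = (-1477 + ((250 - 8500 - 15980)*(1/11694) - 15092*(-1/2289)))*(-62460) = (-1477 + (-24230*1/11694 + 2156/327))*(-62460) = (-1477 + (-12115/5847 + 2156/327))*(-62460) = (-1477 + 960503/212441)*(-62460) = -312814854/212441*(-62460) = 19538415780840/212441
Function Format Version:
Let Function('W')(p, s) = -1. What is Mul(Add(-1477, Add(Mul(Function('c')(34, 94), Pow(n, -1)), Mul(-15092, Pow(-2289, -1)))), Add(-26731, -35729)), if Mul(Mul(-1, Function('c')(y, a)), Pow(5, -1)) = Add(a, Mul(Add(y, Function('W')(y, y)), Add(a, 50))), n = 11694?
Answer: Rational(19538415780840, 212441) ≈ 9.1971e+7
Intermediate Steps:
Function('c')(y, a) = Add(Mul(-5, a), Mul(-5, Add(-1, y), Add(50, a))) (Function('c')(y, a) = Mul(-5, Add(a, Mul(Add(y, -1), Add(a, 50)))) = Mul(-5, Add(a, Mul(Add(-1, y), Add(50, a)))) = Add(Mul(-5, a), Mul(-5, Add(-1, y), Add(50, a))))
Mul(Add(-1477, Add(Mul(Function('c')(34, 94), Pow(n, -1)), Mul(-15092, Pow(-2289, -1)))), Add(-26731, -35729)) = Mul(Add(-1477, Add(Mul(Add(250, Mul(-250, 34), Mul(-5, 94, 34)), Pow(11694, -1)), Mul(-15092, Pow(-2289, -1)))), Add(-26731, -35729)) = Mul(Add(-1477, Add(Mul(Add(250, -8500, -15980), Rational(1, 11694)), Mul(-15092, Rational(-1, 2289)))), -62460) = Mul(Add(-1477, Add(Mul(-24230, Rational(1, 11694)), Rational(2156, 327))), -62460) = Mul(Add(-1477, Add(Rational(-12115, 5847), Rational(2156, 327))), -62460) = Mul(Add(-1477, Rational(960503, 212441)), -62460) = Mul(Rational(-312814854, 212441), -62460) = Rational(19538415780840, 212441)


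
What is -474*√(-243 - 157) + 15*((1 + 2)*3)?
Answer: 135 - 9480*I ≈ 135.0 - 9480.0*I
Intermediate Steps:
-474*√(-243 - 157) + 15*((1 + 2)*3) = -9480*I + 15*(3*3) = -9480*I + 15*9 = -9480*I + 135 = 135 - 9480*I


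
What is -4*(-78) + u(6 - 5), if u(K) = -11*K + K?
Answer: 302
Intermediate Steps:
u(K) = -10*K
-4*(-78) + u(6 - 5) = -4*(-78) - 10*(6 - 5) = 312 - 10*1 = 312 - 10 = 302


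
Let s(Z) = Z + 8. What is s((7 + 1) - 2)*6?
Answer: 84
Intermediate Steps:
s(Z) = 8 + Z
s((7 + 1) - 2)*6 = (8 + ((7 + 1) - 2))*6 = (8 + (8 - 2))*6 = (8 + 6)*6 = 14*6 = 84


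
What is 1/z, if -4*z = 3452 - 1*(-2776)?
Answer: -1/1557 ≈ -0.00064226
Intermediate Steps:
z = -1557 (z = -(3452 - 1*(-2776))/4 = -(3452 + 2776)/4 = -¼*6228 = -1557)
1/z = 1/(-1557) = -1/1557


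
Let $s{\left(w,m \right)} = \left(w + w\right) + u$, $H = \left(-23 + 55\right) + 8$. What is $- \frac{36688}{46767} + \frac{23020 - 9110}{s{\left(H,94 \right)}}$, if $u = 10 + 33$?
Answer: $\frac{71779594}{639149} \approx 112.3$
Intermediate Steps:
$H = 40$ ($H = 32 + 8 = 40$)
$u = 43$
$s{\left(w,m \right)} = 43 + 2 w$ ($s{\left(w,m \right)} = \left(w + w\right) + 43 = 2 w + 43 = 43 + 2 w$)
$- \frac{36688}{46767} + \frac{23020 - 9110}{s{\left(H,94 \right)}} = - \frac{36688}{46767} + \frac{23020 - 9110}{43 + 2 \cdot 40} = \left(-36688\right) \frac{1}{46767} + \frac{23020 - 9110}{43 + 80} = - \frac{36688}{46767} + \frac{13910}{123} = \frac{71779594}{639149}$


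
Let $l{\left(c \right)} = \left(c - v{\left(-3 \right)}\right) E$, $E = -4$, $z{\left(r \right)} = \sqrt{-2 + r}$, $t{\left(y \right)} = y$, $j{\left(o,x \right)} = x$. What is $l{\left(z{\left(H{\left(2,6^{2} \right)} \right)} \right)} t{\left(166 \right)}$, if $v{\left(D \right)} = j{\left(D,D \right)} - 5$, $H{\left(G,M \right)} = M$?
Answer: $-5312 - 664 \sqrt{34} \approx -9183.8$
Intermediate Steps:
$v{\left(D \right)} = -5 + D$ ($v{\left(D \right)} = D - 5 = -5 + D$)
$l{\left(c \right)} = -32 - 4 c$ ($l{\left(c \right)} = \left(c - \left(-5 - 3\right)\right) \left(-4\right) = \left(c - -8\right) \left(-4\right) = \left(c + 8\right) \left(-4\right) = \left(8 + c\right) \left(-4\right) = -32 - 4 c$)
$l{\left(z{\left(H{\left(2,6^{2} \right)} \right)} \right)} t{\left(166 \right)} = \left(-32 - 4 \sqrt{-2 + 6^{2}}\right) 166 = \left(-32 - 4 \sqrt{-2 + 36}\right) 166 = \left(-32 - 4 \sqrt{34}\right) 166 = -5312 - 664 \sqrt{34}$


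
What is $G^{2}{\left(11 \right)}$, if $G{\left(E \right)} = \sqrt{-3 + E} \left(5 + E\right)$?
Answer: $2048$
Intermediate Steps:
$G^{2}{\left(11 \right)} = \left(\sqrt{-3 + 11} \left(5 + 11\right)\right)^{2} = \left(\sqrt{8} \cdot 16\right)^{2} = \left(2 \sqrt{2} \cdot 16\right)^{2} = \left(32 \sqrt{2}\right)^{2} = 2048$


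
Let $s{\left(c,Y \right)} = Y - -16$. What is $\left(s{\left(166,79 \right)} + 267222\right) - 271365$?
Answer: $-4048$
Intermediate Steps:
$s{\left(c,Y \right)} = 16 + Y$ ($s{\left(c,Y \right)} = Y + 16 = 16 + Y$)
$\left(s{\left(166,79 \right)} + 267222\right) - 271365 = \left(\left(16 + 79\right) + 267222\right) - 271365 = \left(95 + 267222\right) - 271365 = 267317 - 271365 = -4048$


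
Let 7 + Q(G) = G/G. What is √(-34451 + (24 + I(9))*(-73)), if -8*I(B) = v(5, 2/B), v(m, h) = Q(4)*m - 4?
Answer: I*√146053/2 ≈ 191.08*I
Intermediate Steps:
Q(G) = -6 (Q(G) = -7 + G/G = -7 + 1 = -6)
v(m, h) = -4 - 6*m (v(m, h) = -6*m - 4 = -4 - 6*m)
I(B) = 17/4 (I(B) = -(-4 - 6*5)/8 = -(-4 - 30)/8 = -⅛*(-34) = 17/4)
√(-34451 + (24 + I(9))*(-73)) = √(-34451 + (24 + 17/4)*(-73)) = √(-34451 + (113/4)*(-73)) = √(-34451 - 8249/4) = √(-146053/4) = I*√146053/2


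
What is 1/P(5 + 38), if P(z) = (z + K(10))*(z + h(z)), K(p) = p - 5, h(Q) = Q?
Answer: 1/4128 ≈ 0.00024225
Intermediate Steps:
K(p) = -5 + p
P(z) = 2*z*(5 + z) (P(z) = (z + (-5 + 10))*(z + z) = (z + 5)*(2*z) = (5 + z)*(2*z) = 2*z*(5 + z))
1/P(5 + 38) = 1/(2*(5 + 38)*(5 + (5 + 38))) = 1/(2*43*(5 + 43)) = 1/(2*43*48) = 1/4128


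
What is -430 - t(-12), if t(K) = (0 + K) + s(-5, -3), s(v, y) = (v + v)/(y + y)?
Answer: -1259/3 ≈ -419.67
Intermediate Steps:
s(v, y) = v/y (s(v, y) = (2*v)/((2*y)) = (2*v)*(1/(2*y)) = v/y)
t(K) = 5/3 + K (t(K) = (0 + K) - 5/(-3) = K - 5*(-⅓) = K + 5/3 = 5/3 + K)
-430 - t(-12) = -430 - (5/3 - 12) = -430 - 1*(-31/3) = -430 + 31/3 = -1259/3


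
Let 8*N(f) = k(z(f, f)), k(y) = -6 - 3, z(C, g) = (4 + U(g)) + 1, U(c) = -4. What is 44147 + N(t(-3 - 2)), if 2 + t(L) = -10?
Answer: 353167/8 ≈ 44146.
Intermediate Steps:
t(L) = -12 (t(L) = -2 - 10 = -12)
z(C, g) = 1 (z(C, g) = (4 - 4) + 1 = 0 + 1 = 1)
k(y) = -9
N(f) = -9/8 (N(f) = (1/8)*(-9) = -9/8)
44147 + N(t(-3 - 2)) = 44147 - 9/8 = 353167/8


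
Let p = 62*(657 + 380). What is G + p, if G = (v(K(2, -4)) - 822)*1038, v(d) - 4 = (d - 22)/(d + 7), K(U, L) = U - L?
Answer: -10218878/13 ≈ -7.8607e+5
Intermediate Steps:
v(d) = 4 + (-22 + d)/(7 + d) (v(d) = 4 + (d - 22)/(d + 7) = 4 + (-22 + d)/(7 + d))
p = 64294 (p = 62*1037 = 64294)
G = -11054700/13 (G = ((6 + 5*(2 - 1*(-4)))/(7 + (2 - 1*(-4))) - 822)*1038 = ((6 + 5*(2 + 4))/(7 + (2 + 4)) - 822)*1038 = ((6 + 5*6)/(7 + 6) - 822)*1038 = ((6 + 30)/13 - 822)*1038 = ((1/13)*36 - 822)*1038 = (36/13 - 822)*1038 = -10650/13*1038 = -11054700/13 ≈ -8.5036e+5)
G + p = -11054700/13 + 64294 = -10218878/13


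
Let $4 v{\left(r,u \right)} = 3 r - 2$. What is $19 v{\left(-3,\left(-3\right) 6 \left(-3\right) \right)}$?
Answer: $- \frac{209}{4} \approx -52.25$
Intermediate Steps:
$v{\left(r,u \right)} = - \frac{1}{2} + \frac{3 r}{4}$ ($v{\left(r,u \right)} = \frac{3 r - 2}{4} = \frac{-2 + 3 r}{4} = - \frac{1}{2} + \frac{3 r}{4}$)
$19 v{\left(-3,\left(-3\right) 6 \left(-3\right) \right)} = 19 \left(- \frac{1}{2} + \frac{3}{4} \left(-3\right)\right) = 19 \left(- \frac{1}{2} - \frac{9}{4}\right) = 19 \left(- \frac{11}{4}\right) = - \frac{209}{4}$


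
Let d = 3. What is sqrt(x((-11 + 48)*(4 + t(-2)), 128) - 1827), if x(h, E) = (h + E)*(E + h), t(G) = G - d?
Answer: sqrt(6454) ≈ 80.337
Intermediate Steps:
t(G) = -3 + G (t(G) = G - 1*3 = G - 3 = -3 + G)
x(h, E) = (E + h)**2 (x(h, E) = (E + h)*(E + h) = (E + h)**2)
sqrt(x((-11 + 48)*(4 + t(-2)), 128) - 1827) = sqrt((128 + (-11 + 48)*(4 + (-3 - 2)))**2 - 1827) = sqrt((128 + 37*(4 - 5))**2 - 1827) = sqrt((128 + 37*(-1))**2 - 1827) = sqrt((128 - 37)**2 - 1827) = sqrt(91**2 - 1827) = sqrt(8281 - 1827) = sqrt(6454)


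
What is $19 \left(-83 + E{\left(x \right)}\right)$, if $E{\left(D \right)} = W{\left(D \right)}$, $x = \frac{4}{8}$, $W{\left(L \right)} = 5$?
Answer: $-1482$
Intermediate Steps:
$x = \frac{1}{2}$ ($x = 4 \cdot \frac{1}{8} = \frac{1}{2} \approx 0.5$)
$E{\left(D \right)} = 5$
$19 \left(-83 + E{\left(x \right)}\right) = 19 \left(-83 + 5\right) = 19 \left(-78\right) = -1482$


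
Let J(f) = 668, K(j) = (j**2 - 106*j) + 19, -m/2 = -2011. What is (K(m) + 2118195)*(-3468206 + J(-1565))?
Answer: -61959238102908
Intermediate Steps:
m = 4022 (m = -2*(-2011) = 4022)
K(j) = 19 + j**2 - 106*j
(K(m) + 2118195)*(-3468206 + J(-1565)) = ((19 + 4022**2 - 106*4022) + 2118195)*(-3468206 + 668) = ((19 + 16176484 - 426332) + 2118195)*(-3467538) = (15750171 + 2118195)*(-3467538) = 17868366*(-3467538) = -61959238102908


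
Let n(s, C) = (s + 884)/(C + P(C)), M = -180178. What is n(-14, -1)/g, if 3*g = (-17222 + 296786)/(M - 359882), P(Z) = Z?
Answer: 58731525/23297 ≈ 2521.0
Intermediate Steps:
n(s, C) = (884 + s)/(2*C) (n(s, C) = (s + 884)/(C + C) = (884 + s)/((2*C)) = (884 + s)*(1/(2*C)) = (884 + s)/(2*C))
g = -23297/135015 (g = ((-17222 + 296786)/(-180178 - 359882))/3 = (279564/(-540060))/3 = (279564*(-1/540060))/3 = (1/3)*(-23297/45005) = -23297/135015 ≈ -0.17255)
n(-14, -1)/g = ((1/2)*(884 - 14)/(-1))/(-23297/135015) = ((1/2)*(-1)*870)*(-135015/23297) = -435*(-135015/23297) = 58731525/23297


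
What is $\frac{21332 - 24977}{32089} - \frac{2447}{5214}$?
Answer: $- \frac{97526813}{167312046} \approx -0.5829$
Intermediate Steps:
$\frac{21332 - 24977}{32089} - \frac{2447}{5214} = \left(-3645\right) \frac{1}{32089} - \frac{2447}{5214} = - \frac{3645}{32089} - \frac{2447}{5214} = - \frac{97526813}{167312046}$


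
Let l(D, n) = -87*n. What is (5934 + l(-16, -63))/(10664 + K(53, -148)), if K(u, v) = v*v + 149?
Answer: 11415/32717 ≈ 0.34890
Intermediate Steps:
K(u, v) = 149 + v² (K(u, v) = v² + 149 = 149 + v²)
(5934 + l(-16, -63))/(10664 + K(53, -148)) = (5934 - 87*(-63))/(10664 + (149 + (-148)²)) = (5934 + 5481)/(10664 + (149 + 21904)) = 11415/(10664 + 22053) = 11415/32717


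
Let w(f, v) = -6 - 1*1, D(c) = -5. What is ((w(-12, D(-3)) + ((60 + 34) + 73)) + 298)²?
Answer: 209764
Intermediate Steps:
w(f, v) = -7 (w(f, v) = -6 - 1 = -7)
((w(-12, D(-3)) + ((60 + 34) + 73)) + 298)² = ((-7 + ((60 + 34) + 73)) + 298)² = ((-7 + (94 + 73)) + 298)² = ((-7 + 167) + 298)² = (160 + 298)² = 458² = 209764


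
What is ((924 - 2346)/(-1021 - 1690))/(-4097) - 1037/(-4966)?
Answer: 11510863127/55157198122 ≈ 0.20869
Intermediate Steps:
((924 - 2346)/(-1021 - 1690))/(-4097) - 1037/(-4966) = -1422/(-2711)*(-1/4097) - 1037*(-1/4966) = -1422*(-1/2711)*(-1/4097) + 1037/4966 = (1422/2711)*(-1/4097) + 1037/4966 = -1422/11106967 + 1037/4966 = 11510863127/55157198122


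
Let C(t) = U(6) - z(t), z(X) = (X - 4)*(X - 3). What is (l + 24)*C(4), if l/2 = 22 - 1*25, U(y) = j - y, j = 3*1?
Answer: -54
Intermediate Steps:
j = 3
U(y) = 3 - y
z(X) = (-4 + X)*(-3 + X)
l = -6 (l = 2*(22 - 1*25) = 2*(22 - 25) = 2*(-3) = -6)
C(t) = -15 - t² + 7*t (C(t) = (3 - 1*6) - (12 + t² - 7*t) = (3 - 6) + (-12 - t² + 7*t) = -3 + (-12 - t² + 7*t) = -15 - t² + 7*t)
(l + 24)*C(4) = (-6 + 24)*(-15 - 1*4² + 7*4) = 18*(-15 - 1*16 + 28) = 18*(-15 - 16 + 28) = 18*(-3) = -54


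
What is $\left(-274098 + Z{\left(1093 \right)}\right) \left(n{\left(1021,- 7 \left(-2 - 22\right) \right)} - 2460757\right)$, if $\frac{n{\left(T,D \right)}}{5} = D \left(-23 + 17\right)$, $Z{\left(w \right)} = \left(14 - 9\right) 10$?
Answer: $675746736256$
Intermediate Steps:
$Z{\left(w \right)} = 50$ ($Z{\left(w \right)} = 5 \cdot 10 = 50$)
$n{\left(T,D \right)} = - 30 D$ ($n{\left(T,D \right)} = 5 D \left(-23 + 17\right) = 5 D \left(-6\right) = 5 \left(- 6 D\right) = - 30 D$)
$\left(-274098 + Z{\left(1093 \right)}\right) \left(n{\left(1021,- 7 \left(-2 - 22\right) \right)} - 2460757\right) = \left(-274098 + 50\right) \left(- 30 \left(- 7 \left(-2 - 22\right)\right) - 2460757\right) = - 274048 \left(- 30 \left(\left(-7\right) \left(-24\right)\right) - 2460757\right) = - 274048 \left(\left(-30\right) 168 - 2460757\right) = - 274048 \left(-5040 - 2460757\right) = \left(-274048\right) \left(-2465797\right) = 675746736256$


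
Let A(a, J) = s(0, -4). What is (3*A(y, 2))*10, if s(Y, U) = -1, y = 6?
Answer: -30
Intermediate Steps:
A(a, J) = -1
(3*A(y, 2))*10 = (3*(-1))*10 = -3*10 = -30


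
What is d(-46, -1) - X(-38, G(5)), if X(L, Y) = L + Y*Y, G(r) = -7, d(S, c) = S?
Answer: -57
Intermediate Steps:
X(L, Y) = L + Y²
d(-46, -1) - X(-38, G(5)) = -46 - (-38 + (-7)²) = -46 - (-38 + 49) = -46 - 1*11 = -46 - 11 = -57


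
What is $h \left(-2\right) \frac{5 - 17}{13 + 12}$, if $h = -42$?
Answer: $- \frac{1008}{25} \approx -40.32$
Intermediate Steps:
$h \left(-2\right) \frac{5 - 17}{13 + 12} = \left(-42\right) \left(-2\right) \frac{5 - 17}{13 + 12} = 84 \left(- \frac{12}{25}\right) = - \frac{1008}{25}$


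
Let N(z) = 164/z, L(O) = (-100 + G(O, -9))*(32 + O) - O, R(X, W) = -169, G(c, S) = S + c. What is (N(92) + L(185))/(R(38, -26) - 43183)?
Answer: -187551/498548 ≈ -0.37619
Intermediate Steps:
L(O) = -O + (-109 + O)*(32 + O) (L(O) = (-100 + (-9 + O))*(32 + O) - O = (-109 + O)*(32 + O) - O = -O + (-109 + O)*(32 + O))
(N(92) + L(185))/(R(38, -26) - 43183) = (164/92 + (-3488 + 185**2 - 78*185))/(-169 - 43183) = (164*(1/92) + (-3488 + 34225 - 14430))/(-43352) = (41/23 + 16307)*(-1/43352) = (375102/23)*(-1/43352) = -187551/498548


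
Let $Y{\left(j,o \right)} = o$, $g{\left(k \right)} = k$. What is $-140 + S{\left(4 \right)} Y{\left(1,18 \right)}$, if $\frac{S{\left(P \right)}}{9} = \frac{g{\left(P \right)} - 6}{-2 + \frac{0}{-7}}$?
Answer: $22$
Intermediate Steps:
$S{\left(P \right)} = 27 - \frac{9 P}{2}$ ($S{\left(P \right)} = 9 \frac{P - 6}{-2 + \frac{0}{-7}} = 9 \frac{-6 + P}{-2 + 0 \left(- \frac{1}{7}\right)} = 9 \frac{-6 + P}{-2 + 0} = 9 \frac{-6 + P}{-2} = 9 \left(-6 + P\right) \left(- \frac{1}{2}\right) = 9 \left(3 - \frac{P}{2}\right) = 27 - \frac{9 P}{2}$)
$-140 + S{\left(4 \right)} Y{\left(1,18 \right)} = -140 + \left(27 - 18\right) 18 = -140 + 9 \cdot 18 = -140 + 162 = 22$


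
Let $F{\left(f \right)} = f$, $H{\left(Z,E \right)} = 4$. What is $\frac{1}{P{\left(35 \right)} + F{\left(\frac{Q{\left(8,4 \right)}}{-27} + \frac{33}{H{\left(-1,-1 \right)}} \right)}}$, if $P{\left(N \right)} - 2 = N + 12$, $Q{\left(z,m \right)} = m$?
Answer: $\frac{108}{6167} \approx 0.017513$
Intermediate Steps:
$P{\left(N \right)} = 14 + N$ ($P{\left(N \right)} = 2 + \left(N + 12\right) = 2 + \left(12 + N\right) = 14 + N$)
$\frac{1}{P{\left(35 \right)} + F{\left(\frac{Q{\left(8,4 \right)}}{-27} + \frac{33}{H{\left(-1,-1 \right)}} \right)}} = \frac{1}{\left(14 + 35\right) + \left(\frac{4}{-27} + \frac{33}{4}\right)} = \frac{1}{49 + \left(4 \left(- \frac{1}{27}\right) + 33 \cdot \frac{1}{4}\right)} = \frac{1}{49 + \left(- \frac{4}{27} + \frac{33}{4}\right)} = \frac{1}{49 + \frac{875}{108}} = \frac{1}{\frac{6167}{108}} = \frac{108}{6167}$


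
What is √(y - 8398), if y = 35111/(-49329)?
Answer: I*√252308732277/5481 ≈ 91.645*I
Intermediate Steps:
y = -35111/49329 (y = 35111*(-1/49329) = -35111/49329 ≈ -0.71177)
√(y - 8398) = √(-35111/49329 - 8398) = √(-414300053/49329) = I*√252308732277/5481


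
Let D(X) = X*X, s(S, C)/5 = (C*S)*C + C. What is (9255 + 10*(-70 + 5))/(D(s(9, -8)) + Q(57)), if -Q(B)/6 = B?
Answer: 8605/8065258 ≈ 0.0010669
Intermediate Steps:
Q(B) = -6*B
s(S, C) = 5*C + 5*S*C**2 (s(S, C) = 5*((C*S)*C + C) = 5*(S*C**2 + C) = 5*(C + S*C**2) = 5*C + 5*S*C**2)
D(X) = X**2
(9255 + 10*(-70 + 5))/(D(s(9, -8)) + Q(57)) = (9255 + 10*(-70 + 5))/((5*(-8)*(1 - 8*9))**2 - 6*57) = (9255 + 10*(-65))/((5*(-8)*(1 - 72))**2 - 342) = (9255 - 650)/((5*(-8)*(-71))**2 - 342) = 8605/(2840**2 - 342) = 8605/(8065600 - 342) = 8605/8065258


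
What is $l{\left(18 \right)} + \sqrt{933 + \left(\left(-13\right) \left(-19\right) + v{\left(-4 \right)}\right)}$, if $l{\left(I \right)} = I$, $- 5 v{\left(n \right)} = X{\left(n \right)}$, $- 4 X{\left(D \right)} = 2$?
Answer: $18 + \frac{\sqrt{118010}}{10} \approx 52.353$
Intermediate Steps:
$X{\left(D \right)} = - \frac{1}{2}$ ($X{\left(D \right)} = \left(- \frac{1}{4}\right) 2 = - \frac{1}{2}$)
$v{\left(n \right)} = \frac{1}{10}$ ($v{\left(n \right)} = \left(- \frac{1}{5}\right) \left(- \frac{1}{2}\right) = \frac{1}{10}$)
$l{\left(18 \right)} + \sqrt{933 + \left(\left(-13\right) \left(-19\right) + v{\left(-4 \right)}\right)} = 18 + \sqrt{933 + \left(\left(-13\right) \left(-19\right) + \frac{1}{10}\right)} = 18 + \sqrt{933 + \left(247 + \frac{1}{10}\right)} = 18 + \sqrt{933 + \frac{2471}{10}} = 18 + \sqrt{\frac{11801}{10}} = 18 + \frac{\sqrt{118010}}{10}$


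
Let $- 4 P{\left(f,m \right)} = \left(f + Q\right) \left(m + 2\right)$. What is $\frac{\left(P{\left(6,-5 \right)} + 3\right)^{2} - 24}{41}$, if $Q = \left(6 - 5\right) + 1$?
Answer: $\frac{57}{41} \approx 1.3902$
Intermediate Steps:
$Q = 2$ ($Q = 1 + 1 = 2$)
$P{\left(f,m \right)} = - \frac{\left(2 + f\right) \left(2 + m\right)}{4}$ ($P{\left(f,m \right)} = - \frac{\left(f + 2\right) \left(m + 2\right)}{4} = - \frac{\left(2 + f\right) \left(2 + m\right)}{4}$)
$\frac{\left(P{\left(6,-5 \right)} + 3\right)^{2} - 24}{41} = \frac{\left(\left(-1 - 3 - - \frac{5}{2} - \frac{3}{2} \left(-5\right)\right) + 3\right)^{2} - 24}{41} = \left(\left(\left(-1 - 3 + \frac{5}{2} + \frac{15}{2}\right) + 3\right)^{2} - 24\right) \frac{1}{41} = \left(\left(6 + 3\right)^{2} - 24\right) \frac{1}{41} = \left(9^{2} - 24\right) \frac{1}{41} = \left(81 - 24\right) \frac{1}{41} = 57 \cdot \frac{1}{41} = \frac{57}{41}$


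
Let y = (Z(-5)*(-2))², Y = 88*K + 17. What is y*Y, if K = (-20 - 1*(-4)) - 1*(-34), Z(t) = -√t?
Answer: -32020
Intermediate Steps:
K = 18 (K = (-20 + 4) + 34 = -16 + 34 = 18)
Y = 1601 (Y = 88*18 + 17 = 1584 + 17 = 1601)
y = -20 (y = (-√(-5)*(-2))² = (-I*√5*(-2))² = (2*I*√5)² = -20)
y*Y = -20*1601 = -32020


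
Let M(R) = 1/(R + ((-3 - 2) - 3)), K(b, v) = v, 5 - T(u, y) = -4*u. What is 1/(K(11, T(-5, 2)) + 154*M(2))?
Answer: -3/122 ≈ -0.024590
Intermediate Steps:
T(u, y) = 5 + 4*u (T(u, y) = 5 - (-4)*u = 5 + 4*u)
M(R) = 1/(-8 + R) (M(R) = 1/(R + (-5 - 3)) = 1/(R - 8) = 1/(-8 + R))
1/(K(11, T(-5, 2)) + 154*M(2)) = 1/((5 + 4*(-5)) + 154/(-8 + 2)) = 1/((5 - 20) + 154/(-6)) = 1/(-15 + 154*(-⅙)) = 1/(-15 - 77/3) = 1/(-122/3) = -3/122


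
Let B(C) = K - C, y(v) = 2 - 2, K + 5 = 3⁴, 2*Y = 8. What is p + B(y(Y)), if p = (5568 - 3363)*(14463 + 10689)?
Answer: 55460236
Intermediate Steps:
Y = 4 (Y = (½)*8 = 4)
K = 76 (K = -5 + 3⁴ = -5 + 81 = 76)
y(v) = 0
B(C) = 76 - C
p = 55460160 (p = 2205*25152 = 55460160)
p + B(y(Y)) = 55460160 + (76 - 1*0) = 55460160 + (76 + 0) = 55460160 + 76 = 55460236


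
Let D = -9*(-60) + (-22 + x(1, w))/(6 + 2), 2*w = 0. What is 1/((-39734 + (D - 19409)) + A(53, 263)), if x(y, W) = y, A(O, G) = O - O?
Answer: -8/468845 ≈ -1.7063e-5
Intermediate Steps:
w = 0 (w = (½)*0 = 0)
A(O, G) = 0
D = 4299/8 (D = -9*(-60) + (-22 + 1)/(6 + 2) = 540 - 21/8 = 4299/8 ≈ 537.38)
1/((-39734 + (D - 19409)) + A(53, 263)) = 1/((-39734 + (4299/8 - 19409)) + 0) = 1/((-39734 - 150973/8) + 0) = 1/(-468845/8 + 0) = 1/(-468845/8) = -8/468845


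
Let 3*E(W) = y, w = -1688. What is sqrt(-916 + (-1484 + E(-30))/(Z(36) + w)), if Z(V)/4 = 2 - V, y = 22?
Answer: I*sqrt(47575259)/228 ≈ 30.252*I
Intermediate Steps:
E(W) = 22/3 (E(W) = (1/3)*22 = 22/3)
Z(V) = 8 - 4*V (Z(V) = 4*(2 - V) = 8 - 4*V)
sqrt(-916 + (-1484 + E(-30))/(Z(36) + w)) = sqrt(-916 + (-1484 + 22/3)/((8 - 4*36) - 1688)) = sqrt(-916 - 4430/(3*((8 - 144) - 1688))) = sqrt(-916 - 4430/(3*(-136 - 1688))) = sqrt(-916 - 4430/3/(-1824)) = sqrt(-916 - 4430/3*(-1/1824)) = sqrt(-916 + 2215/2736) = sqrt(-2503961/2736) = I*sqrt(47575259)/228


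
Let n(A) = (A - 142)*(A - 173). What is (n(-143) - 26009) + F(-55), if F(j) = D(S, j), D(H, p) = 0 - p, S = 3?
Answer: 64106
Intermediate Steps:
D(H, p) = -p
n(A) = (-173 + A)*(-142 + A) (n(A) = (-142 + A)*(-173 + A) = (-173 + A)*(-142 + A))
F(j) = -j
(n(-143) - 26009) + F(-55) = ((24566 + (-143)**2 - 315*(-143)) - 26009) - 1*(-55) = ((24566 + 20449 + 45045) - 26009) + 55 = (90060 - 26009) + 55 = 64051 + 55 = 64106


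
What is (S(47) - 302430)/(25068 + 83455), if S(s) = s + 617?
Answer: -301766/108523 ≈ -2.7807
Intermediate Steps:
S(s) = 617 + s
(S(47) - 302430)/(25068 + 83455) = ((617 + 47) - 302430)/(25068 + 83455) = (664 - 302430)/108523 = -301766*1/108523 = -301766/108523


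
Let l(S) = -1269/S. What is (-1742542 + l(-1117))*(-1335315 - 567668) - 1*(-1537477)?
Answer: 3704002358188344/1117 ≈ 3.3160e+12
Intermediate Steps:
(-1742542 + l(-1117))*(-1335315 - 567668) - 1*(-1537477) = (-1742542 - 1269/(-1117))*(-1335315 - 567668) - 1*(-1537477) = (-1742542 - 1269*(-1/1117))*(-1902983) + 1537477 = (-1742542 + 1269/1117)*(-1902983) + 1537477 = -1946418145/1117*(-1902983) + 1537477 = 3704000640826535/1117 + 1537477 = 3704002358188344/1117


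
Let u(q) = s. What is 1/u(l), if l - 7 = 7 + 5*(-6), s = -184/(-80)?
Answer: 10/23 ≈ 0.43478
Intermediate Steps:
s = 23/10 (s = -184*(-1/80) = 23/10 ≈ 2.3000)
l = -16 (l = 7 + (7 + 5*(-6)) = 7 + (7 - 30) = 7 - 23 = -16)
u(q) = 23/10
1/u(l) = 1/(23/10) = 10/23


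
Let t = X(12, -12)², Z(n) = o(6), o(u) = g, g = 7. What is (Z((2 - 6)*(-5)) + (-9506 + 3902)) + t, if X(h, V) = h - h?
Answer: -5597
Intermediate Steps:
X(h, V) = 0
o(u) = 7
Z(n) = 7
t = 0 (t = 0² = 0)
(Z((2 - 6)*(-5)) + (-9506 + 3902)) + t = (7 + (-9506 + 3902)) + 0 = (7 - 5604) + 0 = -5597 + 0 = -5597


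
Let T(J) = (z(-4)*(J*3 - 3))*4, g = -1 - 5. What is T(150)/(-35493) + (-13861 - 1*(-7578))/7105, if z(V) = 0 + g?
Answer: -48926693/84059255 ≈ -0.58205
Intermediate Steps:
g = -6
z(V) = -6 (z(V) = 0 - 6 = -6)
T(J) = 72 - 72*J (T(J) = -6*(J*3 - 3)*4 = -6*(3*J - 3)*4 = -6*(-3 + 3*J)*4 = (18 - 18*J)*4 = 72 - 72*J)
T(150)/(-35493) + (-13861 - 1*(-7578))/7105 = (72 - 72*150)/(-35493) + (-13861 - 1*(-7578))/7105 = (72 - 10800)*(-1/35493) + (-13861 + 7578)*(1/7105) = -10728*(-1/35493) - 6283*1/7105 = 3576/11831 - 6283/7105 = -48926693/84059255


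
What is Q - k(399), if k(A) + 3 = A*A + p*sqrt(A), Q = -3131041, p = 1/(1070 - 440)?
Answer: -3290239 - sqrt(399)/630 ≈ -3.2902e+6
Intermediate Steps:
p = 1/630 ≈ 0.0015873
k(A) = -3 + A**2 + sqrt(A)/630 (k(A) = -3 + (A*A + sqrt(A)/630) = -3 + (A**2 + sqrt(A)/630) = -3 + A**2 + sqrt(A)/630)
Q - k(399) = -3131041 - (-3 + 399**2 + sqrt(399)/630) = -3131041 - (-3 + 159201 + sqrt(399)/630) = -3131041 - (159198 + sqrt(399)/630) = -3131041 + (-159198 - sqrt(399)/630) = -3290239 - sqrt(399)/630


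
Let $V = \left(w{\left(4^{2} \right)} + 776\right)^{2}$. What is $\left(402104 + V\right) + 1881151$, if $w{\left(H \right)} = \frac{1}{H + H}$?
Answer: $\frac{2954731009}{1024} \approx 2.8855 \cdot 10^{6}$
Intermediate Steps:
$w{\left(H \right)} = \frac{1}{2 H}$
$V = \frac{616677889}{1024}$ ($V = \left(\frac{1}{2 \cdot 4^{2}} + 776\right)^{2} = \left(\frac{1}{2 \cdot 16} + 776\right)^{2} = \left(\frac{1}{2} \cdot \frac{1}{16} + 776\right)^{2} = \left(\frac{1}{32} + 776\right)^{2} = \left(\frac{24833}{32}\right)^{2} = \frac{616677889}{1024} \approx 6.0222 \cdot 10^{5}$)
$\left(402104 + V\right) + 1881151 = \left(402104 + \frac{616677889}{1024}\right) + 1881151 = \frac{1028432385}{1024} + 1881151 = \frac{2954731009}{1024}$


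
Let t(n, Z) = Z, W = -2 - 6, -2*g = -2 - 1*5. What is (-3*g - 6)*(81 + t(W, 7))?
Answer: -1452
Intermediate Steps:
g = 7/2 (g = -(-2 - 1*5)/2 = -(-2 - 5)/2 = -1/2*(-7) = 7/2 ≈ 3.5000)
W = -8
(-3*g - 6)*(81 + t(W, 7)) = (-3*7/2 - 6)*(81 + 7) = (-21/2 - 6)*88 = -33/2*88 = -1452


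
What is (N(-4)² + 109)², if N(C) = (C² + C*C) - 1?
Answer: 1144900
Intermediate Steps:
N(C) = -1 + 2*C² (N(C) = (C² + C²) - 1 = 2*C² - 1 = -1 + 2*C²)
(N(-4)² + 109)² = ((-1 + 2*(-4)²)² + 109)² = ((-1 + 2*16)² + 109)² = ((-1 + 32)² + 109)² = (31² + 109)² = (961 + 109)² = 1070² = 1144900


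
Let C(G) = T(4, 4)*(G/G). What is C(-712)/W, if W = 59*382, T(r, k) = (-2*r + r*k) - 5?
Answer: 3/22538 ≈ 0.00013311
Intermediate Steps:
T(r, k) = -5 - 2*r + k*r (T(r, k) = (-2*r + k*r) - 5 = -5 - 2*r + k*r)
W = 22538
C(G) = 3 (C(G) = (-5 - 2*4 + 4*4)*(G/G) = (-5 - 8 + 16)*1 = 3*1 = 3)
C(-712)/W = 3/22538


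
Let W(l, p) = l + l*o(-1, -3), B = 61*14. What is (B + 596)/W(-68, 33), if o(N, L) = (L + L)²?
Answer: -725/1258 ≈ -0.57631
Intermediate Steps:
B = 854
o(N, L) = 4*L² (o(N, L) = (2*L)² = 4*L²)
W(l, p) = 37*l (W(l, p) = l + l*(4*(-3)²) = l + l*(4*9) = l + l*36 = l + 36*l = 37*l)
(B + 596)/W(-68, 33) = (854 + 596)/((37*(-68))) = 1450/(-2516) = 1450*(-1/2516) = -725/1258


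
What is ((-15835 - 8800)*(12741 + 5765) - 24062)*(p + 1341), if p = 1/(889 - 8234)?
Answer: -4490643506903568/7345 ≈ -6.1139e+11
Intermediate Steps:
p = -1/7345 (p = 1/(-7345) = -1/7345 ≈ -0.00013615)
((-15835 - 8800)*(12741 + 5765) - 24062)*(p + 1341) = ((-15835 - 8800)*(12741 + 5765) - 24062)*(-1/7345 + 1341) = (-24635*18506 - 24062)*(9849644/7345) = (-455895310 - 24062)*(9849644/7345) = -455919372*9849644/7345 = -4490643506903568/7345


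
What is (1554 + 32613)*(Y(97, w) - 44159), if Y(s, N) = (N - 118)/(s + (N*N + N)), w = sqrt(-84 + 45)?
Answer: 68334*(-22079*sqrt(39) + 1280670*I)/(sqrt(39) - 58*I) ≈ -1.5088e+9 + 11035.0*I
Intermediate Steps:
w = I*sqrt(39) (w = sqrt(-39) = I*sqrt(39) ≈ 6.245*I)
Y(s, N) = (-118 + N)/(N + s + N**2) (Y(s, N) = (-118 + N)/(s + (N**2 + N)) = (-118 + N)/(s + (N + N**2)) = (-118 + N)/(N + s + N**2))
(1554 + 32613)*(Y(97, w) - 44159) = (1554 + 32613)*((-118 + I*sqrt(39))/(I*sqrt(39) + 97 + (I*sqrt(39))**2) - 44159) = 34167*((-118 + I*sqrt(39))/(I*sqrt(39) + 97 - 39) - 44159) = 34167*((-118 + I*sqrt(39))/(58 + I*sqrt(39)) - 44159) = 34167*(-44159 + (-118 + I*sqrt(39))/(58 + I*sqrt(39))) = -1508780553 + 34167*(-118 + I*sqrt(39))/(58 + I*sqrt(39))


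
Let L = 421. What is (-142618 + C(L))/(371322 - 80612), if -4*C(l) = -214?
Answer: -285129/581420 ≈ -0.49040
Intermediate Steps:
C(l) = 107/2 (C(l) = -¼*(-214) = 107/2)
(-142618 + C(L))/(371322 - 80612) = (-142618 + 107/2)/(371322 - 80612) = -285129/2/290710 = -285129/2*1/290710 = -285129/581420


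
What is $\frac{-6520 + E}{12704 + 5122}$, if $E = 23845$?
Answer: $\frac{5775}{5942} \approx 0.9719$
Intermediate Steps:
$\frac{-6520 + E}{12704 + 5122} = \frac{-6520 + 23845}{12704 + 5122} = \frac{17325}{17826} = 17325 \cdot \frac{1}{17826} = \frac{5775}{5942}$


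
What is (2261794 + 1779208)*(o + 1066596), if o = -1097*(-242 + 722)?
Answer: 2182286556072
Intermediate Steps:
o = -526560 (o = -1097*480 = -526560)
(2261794 + 1779208)*(o + 1066596) = (2261794 + 1779208)*(-526560 + 1066596) = 4041002*540036 = 2182286556072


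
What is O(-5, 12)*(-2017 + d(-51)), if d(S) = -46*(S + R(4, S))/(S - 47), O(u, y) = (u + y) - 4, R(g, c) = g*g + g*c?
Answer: -312990/49 ≈ -6387.5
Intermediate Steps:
R(g, c) = g² + c*g
O(u, y) = -4 + u + y
d(S) = -46*(16 + 5*S)/(-47 + S) (d(S) = -46*(S + 4*(S + 4))/(S - 47) = -46*(S + 4*(4 + S))/(-47 + S) = -46*(S + (16 + 4*S))/(-47 + S) = -46*(16 + 5*S)/(-47 + S))
O(-5, 12)*(-2017 + d(-51)) = (-4 - 5 + 12)*(-2017 + 46*(-16 - 5*(-51))/(-47 - 51)) = 3*(-2017 + 46*(-16 + 255)/(-98)) = 3*(-2017 + 46*(-1/98)*239) = 3*(-2017 - 5497/49) = 3*(-104330/49) = -312990/49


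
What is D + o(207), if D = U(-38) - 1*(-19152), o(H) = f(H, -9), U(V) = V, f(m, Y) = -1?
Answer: 19113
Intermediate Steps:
o(H) = -1
D = 19114 (D = -38 - 1*(-19152) = -38 + 19152 = 19114)
D + o(207) = 19114 - 1 = 19113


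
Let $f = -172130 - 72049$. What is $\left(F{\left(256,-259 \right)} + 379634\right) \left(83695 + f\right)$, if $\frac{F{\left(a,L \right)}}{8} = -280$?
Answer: $-60565698696$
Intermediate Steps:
$F{\left(a,L \right)} = -2240$ ($F{\left(a,L \right)} = 8 \left(-280\right) = -2240$)
$f = -244179$
$\left(F{\left(256,-259 \right)} + 379634\right) \left(83695 + f\right) = \left(-2240 + 379634\right) \left(83695 - 244179\right) = 377394 \left(-160484\right) = -60565698696$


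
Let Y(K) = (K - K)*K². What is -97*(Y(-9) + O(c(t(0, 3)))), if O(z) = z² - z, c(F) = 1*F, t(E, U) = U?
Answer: -582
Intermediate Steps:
c(F) = F
Y(K) = 0 (Y(K) = 0*K² = 0)
-97*(Y(-9) + O(c(t(0, 3)))) = -97*(0 + 3*(-1 + 3)) = -97*(0 + 3*2) = -97*(0 + 6) = -97*6 = -582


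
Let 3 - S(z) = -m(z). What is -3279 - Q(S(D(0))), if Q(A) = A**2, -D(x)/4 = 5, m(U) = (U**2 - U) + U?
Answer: -165688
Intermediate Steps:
m(U) = U**2
D(x) = -20 (D(x) = -4*5 = -20)
S(z) = 3 + z**2 (S(z) = 3 - (-1)*z**2 = 3 + z**2)
-3279 - Q(S(D(0))) = -3279 - (3 + (-20)**2)**2 = -3279 - (3 + 400)**2 = -3279 - 1*403**2 = -3279 - 1*162409 = -3279 - 162409 = -165688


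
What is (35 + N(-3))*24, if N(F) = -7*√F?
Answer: 840 - 168*I*√3 ≈ 840.0 - 290.98*I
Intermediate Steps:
(35 + N(-3))*24 = (35 - 7*I*√3)*24 = 840 - 168*I*√3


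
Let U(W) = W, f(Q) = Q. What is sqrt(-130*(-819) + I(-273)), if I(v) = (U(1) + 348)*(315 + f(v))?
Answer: 14*sqrt(618) ≈ 348.03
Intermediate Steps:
I(v) = 109935 + 349*v (I(v) = (1 + 348)*(315 + v) = 349*(315 + v) = 109935 + 349*v)
sqrt(-130*(-819) + I(-273)) = sqrt(-130*(-819) + (109935 + 349*(-273))) = sqrt(106470 + (109935 - 95277)) = sqrt(106470 + 14658) = sqrt(121128) = 14*sqrt(618)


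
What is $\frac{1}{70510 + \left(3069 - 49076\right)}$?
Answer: $\frac{1}{24503} \approx 4.0811 \cdot 10^{-5}$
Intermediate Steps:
$\frac{1}{70510 + \left(3069 - 49076\right)} = \frac{1}{70510 - 46007} = \frac{1}{24503}$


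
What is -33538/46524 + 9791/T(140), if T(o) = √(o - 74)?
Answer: -16769/23262 + 9791*√66/66 ≈ 1204.5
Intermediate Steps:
T(o) = √(-74 + o)
-33538/46524 + 9791/T(140) = -33538/46524 + 9791/(√(-74 + 140)) = -33538*1/46524 + 9791/(√66) = -16769/23262 + 9791*(√66/66) = -16769/23262 + 9791*√66/66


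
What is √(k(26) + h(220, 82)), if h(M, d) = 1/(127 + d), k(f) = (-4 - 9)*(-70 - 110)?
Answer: √102213749/209 ≈ 48.374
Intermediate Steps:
k(f) = 2340 (k(f) = -13*(-180) = 2340)
√(k(26) + h(220, 82)) = √(2340 + 1/(127 + 82)) = √(2340 + 1/209) = √(489061/209) = √102213749/209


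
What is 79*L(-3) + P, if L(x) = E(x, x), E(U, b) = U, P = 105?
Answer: -132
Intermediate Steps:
L(x) = x
79*L(-3) + P = 79*(-3) + 105 = -237 + 105 = -132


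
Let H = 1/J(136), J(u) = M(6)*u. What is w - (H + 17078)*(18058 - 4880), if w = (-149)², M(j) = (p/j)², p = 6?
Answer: -15302161033/68 ≈ -2.2503e+8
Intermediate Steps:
M(j) = 36/j² (M(j) = (6/j)² = 36/j²)
w = 22201
J(u) = u (J(u) = (36/6²)*u = (36*(1/36))*u = 1*u = u)
H = 1/136 ≈ 0.0073529
w - (H + 17078)*(18058 - 4880) = 22201 - (1/136 + 17078)*(18058 - 4880) = 22201 - 2322609*13178/136 = 22201 - 1*15303670701/68 = 22201 - 15303670701/68 = -15302161033/68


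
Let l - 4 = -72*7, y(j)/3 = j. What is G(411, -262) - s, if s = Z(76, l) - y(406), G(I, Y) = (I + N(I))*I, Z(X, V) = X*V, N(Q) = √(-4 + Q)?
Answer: 208139 + 411*√407 ≈ 2.1643e+5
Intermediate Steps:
y(j) = 3*j
l = -500 (l = 4 - 72*7 = 4 - 504 = -500)
Z(X, V) = V*X
G(I, Y) = I*(I + √(-4 + I)) (G(I, Y) = (I + √(-4 + I))*I = I*(I + √(-4 + I)))
s = -39218 (s = -500*76 - 3*406 = -38000 - 1*1218 = -38000 - 1218 = -39218)
G(411, -262) - s = 411*(411 + √(-4 + 411)) - 1*(-39218) = 411*(411 + √407) + 39218 = (168921 + 411*√407) + 39218 = 208139 + 411*√407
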